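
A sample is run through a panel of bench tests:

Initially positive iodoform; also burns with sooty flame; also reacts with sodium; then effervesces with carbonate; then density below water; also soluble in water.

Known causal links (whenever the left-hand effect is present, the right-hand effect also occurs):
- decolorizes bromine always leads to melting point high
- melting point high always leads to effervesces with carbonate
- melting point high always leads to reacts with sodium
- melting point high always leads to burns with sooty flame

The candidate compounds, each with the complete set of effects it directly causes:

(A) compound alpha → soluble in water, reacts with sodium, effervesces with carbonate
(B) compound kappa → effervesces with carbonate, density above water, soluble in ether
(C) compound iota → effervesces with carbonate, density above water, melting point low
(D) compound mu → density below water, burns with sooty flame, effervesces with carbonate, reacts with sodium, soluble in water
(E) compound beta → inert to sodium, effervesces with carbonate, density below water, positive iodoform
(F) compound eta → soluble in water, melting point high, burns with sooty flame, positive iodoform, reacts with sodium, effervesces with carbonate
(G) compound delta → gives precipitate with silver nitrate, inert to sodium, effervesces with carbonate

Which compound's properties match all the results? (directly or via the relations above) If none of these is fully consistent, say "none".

Per-candidate check:
(A) compound alpha — positive iodoform NO; burns with sooty flame NO; reacts with sodium yes; effervesces with carbonate yes; density below water NO; soluble in water yes
(B) compound kappa — fails on positive iodoform, burns with sooty flame, reacts with sodium, density below water, soluble in water (predicts density above water, not density below water)
(C) compound iota — positive iodoform NO; burns with sooty flame NO; reacts with sodium NO; effervesces with carbonate yes; density below water NO; soluble in water NO
(D) compound mu — does not account for positive iodoform
(E) compound beta — positive iodoform yes; burns with sooty flame NO; reacts with sodium NO; effervesces with carbonate yes; density below water yes; soluble in water NO
(F) compound eta — positive iodoform yes; burns with sooty flame yes; reacts with sodium yes; effervesces with carbonate yes; density below water NO; soluble in water yes
(G) compound delta — fails on positive iodoform, burns with sooty flame, reacts with sodium, density below water, soluble in water (predicts inert to sodium, not reacts with sodium)
None of the listed candidates fits everything.

none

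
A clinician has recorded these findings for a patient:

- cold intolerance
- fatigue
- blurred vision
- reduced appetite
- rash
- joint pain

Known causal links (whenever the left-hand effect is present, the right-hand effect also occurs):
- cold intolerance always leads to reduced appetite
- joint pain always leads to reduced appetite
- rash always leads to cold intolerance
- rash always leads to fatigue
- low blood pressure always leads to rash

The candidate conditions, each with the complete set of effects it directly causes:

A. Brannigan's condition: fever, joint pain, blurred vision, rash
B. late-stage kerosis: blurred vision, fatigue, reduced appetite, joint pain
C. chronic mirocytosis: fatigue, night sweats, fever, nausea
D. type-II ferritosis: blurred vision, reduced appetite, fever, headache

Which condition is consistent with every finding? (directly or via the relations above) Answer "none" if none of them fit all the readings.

Testing each hypothesis:
(A) Brannigan's condition — accounts for every observation (cold intolerance through rash → cold intolerance)
(B) late-stage kerosis — does not account for cold intolerance, rash
(C) chronic mirocytosis — cold intolerance ✗; fatigue ✓; blurred vision ✗; reduced appetite ✗; rash ✗; joint pain ✗
(D) type-II ferritosis — does not account for cold intolerance, fatigue, rash, joint pain
(A) alone accounts for all the evidence.

A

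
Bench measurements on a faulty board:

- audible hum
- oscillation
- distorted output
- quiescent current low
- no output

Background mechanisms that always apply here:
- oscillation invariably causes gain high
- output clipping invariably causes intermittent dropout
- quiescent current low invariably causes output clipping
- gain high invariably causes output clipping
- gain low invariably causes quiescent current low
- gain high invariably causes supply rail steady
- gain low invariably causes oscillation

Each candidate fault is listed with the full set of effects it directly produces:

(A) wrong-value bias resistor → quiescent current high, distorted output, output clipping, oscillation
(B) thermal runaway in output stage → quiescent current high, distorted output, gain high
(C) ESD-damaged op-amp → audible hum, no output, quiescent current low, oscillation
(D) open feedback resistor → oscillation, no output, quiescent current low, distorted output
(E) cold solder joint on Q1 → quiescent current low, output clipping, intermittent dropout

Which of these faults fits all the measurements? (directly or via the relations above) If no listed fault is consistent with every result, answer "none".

none

For each candidate, compare predicted effects to what was observed:
(A) wrong-value bias resistor — audible hum ✗; oscillation ✓; distorted output ✓; quiescent current low ✗; no output ✗
(B) thermal runaway in output stage — fails on audible hum, oscillation, quiescent current low, no output (predicts quiescent current high, not quiescent current low)
(C) ESD-damaged op-amp — does not account for distorted output
(D) open feedback resistor — audible hum ✗; oscillation ✓; distorted output ✓; quiescent current low ✓; no output ✓
(E) cold solder joint on Q1 — does not account for audible hum, oscillation, distorted output, no output
Every candidate fails on at least one observation.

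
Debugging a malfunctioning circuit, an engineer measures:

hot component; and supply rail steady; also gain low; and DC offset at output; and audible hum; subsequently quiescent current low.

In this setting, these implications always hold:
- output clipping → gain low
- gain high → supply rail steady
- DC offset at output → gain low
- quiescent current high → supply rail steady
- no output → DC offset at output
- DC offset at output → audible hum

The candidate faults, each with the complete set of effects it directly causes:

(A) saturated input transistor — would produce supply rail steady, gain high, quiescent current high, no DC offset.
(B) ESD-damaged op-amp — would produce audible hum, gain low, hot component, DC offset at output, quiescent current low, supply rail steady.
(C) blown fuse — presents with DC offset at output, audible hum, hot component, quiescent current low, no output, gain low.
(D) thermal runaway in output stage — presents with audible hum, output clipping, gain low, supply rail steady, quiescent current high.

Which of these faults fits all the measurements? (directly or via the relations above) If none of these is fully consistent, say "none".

Checking each candidate against the observations:
(A) saturated input transistor — hot component miss; supply rail steady match; gain low miss; DC offset at output miss; audible hum miss; quiescent current low miss
(B) ESD-damaged op-amp — hot component match; supply rail steady match; gain low match; DC offset at output match; audible hum match; quiescent current low match
(C) blown fuse — hot component match; supply rail steady miss; gain low match; DC offset at output match; audible hum match; quiescent current low match
(D) thermal runaway in output stage — fails on hot component, DC offset at output, quiescent current low (predicts quiescent current high, not quiescent current low)
(B) is the only candidate with no mismatches.

B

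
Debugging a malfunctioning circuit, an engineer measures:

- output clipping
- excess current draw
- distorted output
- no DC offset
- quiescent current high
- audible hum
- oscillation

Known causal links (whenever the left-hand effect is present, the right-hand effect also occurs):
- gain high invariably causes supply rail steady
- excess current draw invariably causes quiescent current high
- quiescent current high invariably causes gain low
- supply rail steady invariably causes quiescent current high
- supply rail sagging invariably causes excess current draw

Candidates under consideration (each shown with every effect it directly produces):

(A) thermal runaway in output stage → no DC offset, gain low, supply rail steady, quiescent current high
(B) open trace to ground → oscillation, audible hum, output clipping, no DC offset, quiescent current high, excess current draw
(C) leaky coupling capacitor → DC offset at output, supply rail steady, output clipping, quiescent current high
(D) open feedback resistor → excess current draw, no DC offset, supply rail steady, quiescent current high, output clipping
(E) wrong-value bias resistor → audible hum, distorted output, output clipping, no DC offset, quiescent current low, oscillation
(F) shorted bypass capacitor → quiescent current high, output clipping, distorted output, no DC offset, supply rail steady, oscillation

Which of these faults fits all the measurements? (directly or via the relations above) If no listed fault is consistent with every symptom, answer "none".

Per-candidate check:
(A) thermal runaway in output stage — does not account for output clipping, excess current draw, distorted output, audible hum, oscillation
(B) open trace to ground — output clipping yes; excess current draw yes; distorted output NO; no DC offset yes; quiescent current high yes; audible hum yes; oscillation yes
(C) leaky coupling capacitor — fails on excess current draw, distorted output, no DC offset, audible hum, oscillation (predicts DC offset at output, not no DC offset)
(D) open feedback resistor — does not account for distorted output, audible hum, oscillation
(E) wrong-value bias resistor — output clipping yes; excess current draw NO; distorted output yes; no DC offset yes; quiescent current high NO; audible hum yes; oscillation yes
(F) shorted bypass capacitor — does not account for excess current draw, audible hum
None of the listed candidates fits everything.

none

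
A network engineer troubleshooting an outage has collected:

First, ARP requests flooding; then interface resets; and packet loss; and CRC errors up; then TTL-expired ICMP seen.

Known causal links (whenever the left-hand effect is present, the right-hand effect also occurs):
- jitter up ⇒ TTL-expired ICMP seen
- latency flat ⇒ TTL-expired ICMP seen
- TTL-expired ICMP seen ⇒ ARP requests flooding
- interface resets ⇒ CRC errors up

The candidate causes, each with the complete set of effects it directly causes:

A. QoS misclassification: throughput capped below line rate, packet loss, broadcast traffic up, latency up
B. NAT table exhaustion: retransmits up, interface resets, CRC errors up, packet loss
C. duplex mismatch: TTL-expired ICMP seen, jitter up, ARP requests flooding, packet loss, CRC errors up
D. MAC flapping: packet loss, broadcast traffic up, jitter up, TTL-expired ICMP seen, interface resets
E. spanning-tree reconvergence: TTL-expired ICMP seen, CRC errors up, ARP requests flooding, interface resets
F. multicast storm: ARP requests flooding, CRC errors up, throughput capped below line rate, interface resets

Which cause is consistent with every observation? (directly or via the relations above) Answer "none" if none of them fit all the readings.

D

Testing each hypothesis:
(A) QoS misclassification — ARP requests flooding ✗; interface resets ✗; packet loss ✓; CRC errors up ✗; TTL-expired ICMP seen ✗
(B) NAT table exhaustion — does not account for ARP requests flooding, TTL-expired ICMP seen
(C) duplex mismatch — does not account for interface resets
(D) MAC flapping — accounts for every observation (ARP requests flooding through TTL-expired ICMP seen → ARP requests flooding)
(E) spanning-tree reconvergence — ARP requests flooding ✓; interface resets ✓; packet loss ✗; CRC errors up ✓; TTL-expired ICMP seen ✓
(F) multicast storm — ARP requests flooding ✓; interface resets ✓; packet loss ✗; CRC errors up ✓; TTL-expired ICMP seen ✗
(D) alone accounts for all the evidence.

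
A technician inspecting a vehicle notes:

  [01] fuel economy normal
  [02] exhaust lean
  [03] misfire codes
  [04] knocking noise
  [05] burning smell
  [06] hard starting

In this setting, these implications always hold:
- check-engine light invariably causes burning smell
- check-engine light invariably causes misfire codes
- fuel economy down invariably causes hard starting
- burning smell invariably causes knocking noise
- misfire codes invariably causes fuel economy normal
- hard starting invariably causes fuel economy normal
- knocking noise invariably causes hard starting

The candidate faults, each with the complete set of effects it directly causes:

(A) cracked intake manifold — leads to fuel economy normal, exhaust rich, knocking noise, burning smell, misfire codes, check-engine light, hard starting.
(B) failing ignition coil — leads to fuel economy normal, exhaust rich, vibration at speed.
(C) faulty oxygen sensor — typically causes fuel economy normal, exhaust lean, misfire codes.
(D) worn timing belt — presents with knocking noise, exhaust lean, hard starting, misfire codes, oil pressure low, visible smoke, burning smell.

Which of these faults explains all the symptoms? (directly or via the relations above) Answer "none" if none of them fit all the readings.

Per-candidate check:
(A) cracked intake manifold — fails on exhaust lean (predicts exhaust rich, not exhaust lean)
(B) failing ignition coil — fuel economy normal +; exhaust lean -; misfire codes -; knocking noise -; burning smell -; hard starting -
(C) faulty oxygen sensor — fuel economy normal +; exhaust lean +; misfire codes +; knocking noise -; burning smell -; hard starting -
(D) worn timing belt — accounts for every observation (fuel economy normal through misfire codes → fuel economy normal)
(D) alone accounts for all the evidence.

D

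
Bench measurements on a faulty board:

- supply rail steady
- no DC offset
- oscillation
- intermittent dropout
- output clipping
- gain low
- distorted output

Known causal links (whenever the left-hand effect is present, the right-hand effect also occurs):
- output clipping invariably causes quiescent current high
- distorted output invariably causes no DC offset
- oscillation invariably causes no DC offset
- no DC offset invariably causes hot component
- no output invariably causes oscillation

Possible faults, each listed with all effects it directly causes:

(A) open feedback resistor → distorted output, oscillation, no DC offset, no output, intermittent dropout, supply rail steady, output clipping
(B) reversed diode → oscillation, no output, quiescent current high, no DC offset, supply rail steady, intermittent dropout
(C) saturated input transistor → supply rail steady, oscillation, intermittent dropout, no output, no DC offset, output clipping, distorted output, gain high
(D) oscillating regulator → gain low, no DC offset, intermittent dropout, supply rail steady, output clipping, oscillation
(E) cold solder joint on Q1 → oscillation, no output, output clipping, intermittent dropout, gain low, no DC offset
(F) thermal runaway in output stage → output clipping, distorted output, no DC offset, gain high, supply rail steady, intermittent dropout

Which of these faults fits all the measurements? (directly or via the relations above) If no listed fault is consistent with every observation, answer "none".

none

Per-candidate check:
(A) open feedback resistor — does not account for gain low
(B) reversed diode — does not account for output clipping, gain low, distorted output
(C) saturated input transistor — supply rail steady +; no DC offset +; oscillation +; intermittent dropout +; output clipping +; gain low -; distorted output +
(D) oscillating regulator — does not account for distorted output
(E) cold solder joint on Q1 — does not account for supply rail steady, distorted output
(F) thermal runaway in output stage — supply rail steady +; no DC offset +; oscillation -; intermittent dropout +; output clipping +; gain low -; distorted output +
Every candidate fails on at least one observation.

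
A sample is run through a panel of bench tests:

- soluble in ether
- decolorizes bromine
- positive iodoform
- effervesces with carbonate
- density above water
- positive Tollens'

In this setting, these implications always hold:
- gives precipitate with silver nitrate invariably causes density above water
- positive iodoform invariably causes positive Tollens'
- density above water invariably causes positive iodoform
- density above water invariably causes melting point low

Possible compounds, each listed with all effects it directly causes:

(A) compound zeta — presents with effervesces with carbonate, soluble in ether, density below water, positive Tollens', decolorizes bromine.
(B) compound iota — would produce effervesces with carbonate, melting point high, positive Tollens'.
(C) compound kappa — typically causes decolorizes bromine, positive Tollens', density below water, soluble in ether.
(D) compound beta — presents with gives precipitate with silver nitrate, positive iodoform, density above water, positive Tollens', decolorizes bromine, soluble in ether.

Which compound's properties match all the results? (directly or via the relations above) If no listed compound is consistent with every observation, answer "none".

Testing each hypothesis:
(A) compound zeta — fails on positive iodoform, density above water (predicts density below water, not density above water)
(B) compound iota — soluble in ether ✗; decolorizes bromine ✗; positive iodoform ✗; effervesces with carbonate ✓; density above water ✗; positive Tollens' ✓
(C) compound kappa — soluble in ether ✓; decolorizes bromine ✓; positive iodoform ✗; effervesces with carbonate ✗; density above water ✗; positive Tollens' ✓
(D) compound beta — soluble in ether ✓; decolorizes bromine ✓; positive iodoform ✓; effervesces with carbonate ✗; density above water ✓; positive Tollens' ✓
None of the listed candidates fits everything.

none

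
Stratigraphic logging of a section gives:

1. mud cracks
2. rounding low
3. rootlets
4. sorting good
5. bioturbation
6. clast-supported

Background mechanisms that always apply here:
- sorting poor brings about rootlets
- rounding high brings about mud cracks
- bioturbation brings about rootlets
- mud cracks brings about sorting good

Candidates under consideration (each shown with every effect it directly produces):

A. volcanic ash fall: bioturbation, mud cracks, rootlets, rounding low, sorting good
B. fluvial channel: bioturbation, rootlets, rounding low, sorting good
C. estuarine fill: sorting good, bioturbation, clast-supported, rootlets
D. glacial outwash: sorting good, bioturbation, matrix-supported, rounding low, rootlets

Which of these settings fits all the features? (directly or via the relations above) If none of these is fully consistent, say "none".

none

Per-candidate check:
(A) volcanic ash fall — mud cracks match; rounding low match; rootlets match; sorting good match; bioturbation match; clast-supported miss
(B) fluvial channel — mud cracks miss; rounding low match; rootlets match; sorting good match; bioturbation match; clast-supported miss
(C) estuarine fill — does not account for mud cracks, rounding low
(D) glacial outwash — mud cracks miss; rounding low match; rootlets match; sorting good match; bioturbation match; clast-supported miss
Every candidate fails on at least one observation.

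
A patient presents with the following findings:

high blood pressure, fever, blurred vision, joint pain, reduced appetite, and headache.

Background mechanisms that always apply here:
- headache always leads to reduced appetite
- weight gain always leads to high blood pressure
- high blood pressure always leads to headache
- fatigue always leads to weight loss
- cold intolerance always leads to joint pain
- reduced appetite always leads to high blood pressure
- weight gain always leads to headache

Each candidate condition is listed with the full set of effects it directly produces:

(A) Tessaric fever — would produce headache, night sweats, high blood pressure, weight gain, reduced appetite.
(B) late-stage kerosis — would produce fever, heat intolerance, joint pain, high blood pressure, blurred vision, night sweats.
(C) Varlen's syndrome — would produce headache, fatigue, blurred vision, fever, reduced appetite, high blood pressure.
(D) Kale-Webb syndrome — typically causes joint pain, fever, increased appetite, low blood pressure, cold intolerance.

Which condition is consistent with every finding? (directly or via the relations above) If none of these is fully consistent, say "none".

B

Per-candidate check:
(A) Tessaric fever — does not account for fever, blurred vision, joint pain
(B) late-stage kerosis — accounts for every observation (reduced appetite by high blood pressure → headache → reduced appetite)
(C) Varlen's syndrome — does not account for joint pain
(D) Kale-Webb syndrome — fails on high blood pressure, blurred vision, reduced appetite, headache (predicts low blood pressure, not high blood pressure; predicts increased appetite, not reduced appetite)
(B) is the only candidate with no mismatches.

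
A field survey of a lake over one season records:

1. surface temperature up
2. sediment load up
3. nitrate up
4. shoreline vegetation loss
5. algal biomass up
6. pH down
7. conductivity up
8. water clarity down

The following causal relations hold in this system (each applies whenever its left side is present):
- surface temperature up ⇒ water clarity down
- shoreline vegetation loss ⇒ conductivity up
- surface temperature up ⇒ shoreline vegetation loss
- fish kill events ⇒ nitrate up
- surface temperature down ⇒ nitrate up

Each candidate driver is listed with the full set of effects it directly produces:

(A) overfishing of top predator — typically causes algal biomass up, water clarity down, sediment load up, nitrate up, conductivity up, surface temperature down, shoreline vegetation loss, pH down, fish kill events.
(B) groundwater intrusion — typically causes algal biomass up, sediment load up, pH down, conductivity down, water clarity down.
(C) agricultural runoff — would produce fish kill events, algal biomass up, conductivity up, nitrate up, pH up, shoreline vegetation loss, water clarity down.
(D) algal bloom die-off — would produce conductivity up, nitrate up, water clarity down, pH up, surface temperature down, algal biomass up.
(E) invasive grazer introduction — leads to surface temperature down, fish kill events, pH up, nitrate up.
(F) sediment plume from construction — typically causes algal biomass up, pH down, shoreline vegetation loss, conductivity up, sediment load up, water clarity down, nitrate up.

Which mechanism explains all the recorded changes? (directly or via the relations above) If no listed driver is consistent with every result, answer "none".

Testing each hypothesis:
(A) overfishing of top predator — fails on surface temperature up (predicts surface temperature down, not surface temperature up)
(B) groundwater intrusion — fails on surface temperature up, nitrate up, shoreline vegetation loss, conductivity up (predicts conductivity down, not conductivity up)
(C) agricultural runoff — surface temperature up miss; sediment load up miss; nitrate up match; shoreline vegetation loss match; algal biomass up match; pH down miss; conductivity up match; water clarity down match
(D) algal bloom die-off — surface temperature up miss; sediment load up miss; nitrate up match; shoreline vegetation loss miss; algal biomass up match; pH down miss; conductivity up match; water clarity down match
(E) invasive grazer introduction — fails on surface temperature up, sediment load up, shoreline vegetation loss, algal biomass up, pH down, conductivity up, water clarity down (predicts surface temperature down, not surface temperature up; predicts pH up, not pH down)
(F) sediment plume from construction — does not account for surface temperature up
None of the listed candidates fits everything.

none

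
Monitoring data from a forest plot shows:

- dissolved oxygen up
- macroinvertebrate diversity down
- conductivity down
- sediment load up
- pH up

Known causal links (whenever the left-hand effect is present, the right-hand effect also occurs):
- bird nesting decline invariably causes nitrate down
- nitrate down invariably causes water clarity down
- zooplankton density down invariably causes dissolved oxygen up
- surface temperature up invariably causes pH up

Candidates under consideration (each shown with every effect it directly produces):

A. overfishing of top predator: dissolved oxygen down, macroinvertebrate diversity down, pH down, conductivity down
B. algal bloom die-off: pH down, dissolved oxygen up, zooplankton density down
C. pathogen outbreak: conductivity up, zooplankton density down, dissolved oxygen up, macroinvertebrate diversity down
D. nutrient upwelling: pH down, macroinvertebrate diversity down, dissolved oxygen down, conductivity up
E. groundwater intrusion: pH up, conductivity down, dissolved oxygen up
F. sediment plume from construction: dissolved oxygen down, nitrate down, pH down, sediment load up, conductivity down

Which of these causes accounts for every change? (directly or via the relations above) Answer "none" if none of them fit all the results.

none

For each candidate, compare predicted effects to what was observed:
(A) overfishing of top predator — dissolved oxygen up NO; macroinvertebrate diversity down yes; conductivity down yes; sediment load up NO; pH up NO
(B) algal bloom die-off — dissolved oxygen up yes; macroinvertebrate diversity down NO; conductivity down NO; sediment load up NO; pH up NO
(C) pathogen outbreak — fails on conductivity down, sediment load up, pH up (predicts conductivity up, not conductivity down)
(D) nutrient upwelling — fails on dissolved oxygen up, conductivity down, sediment load up, pH up (predicts dissolved oxygen down, not dissolved oxygen up; predicts conductivity up, not conductivity down; predicts pH down, not pH up)
(E) groundwater intrusion — dissolved oxygen up yes; macroinvertebrate diversity down NO; conductivity down yes; sediment load up NO; pH up yes
(F) sediment plume from construction — fails on dissolved oxygen up, macroinvertebrate diversity down, pH up (predicts dissolved oxygen down, not dissolved oxygen up; predicts pH down, not pH up)
No candidate is consistent with all observations.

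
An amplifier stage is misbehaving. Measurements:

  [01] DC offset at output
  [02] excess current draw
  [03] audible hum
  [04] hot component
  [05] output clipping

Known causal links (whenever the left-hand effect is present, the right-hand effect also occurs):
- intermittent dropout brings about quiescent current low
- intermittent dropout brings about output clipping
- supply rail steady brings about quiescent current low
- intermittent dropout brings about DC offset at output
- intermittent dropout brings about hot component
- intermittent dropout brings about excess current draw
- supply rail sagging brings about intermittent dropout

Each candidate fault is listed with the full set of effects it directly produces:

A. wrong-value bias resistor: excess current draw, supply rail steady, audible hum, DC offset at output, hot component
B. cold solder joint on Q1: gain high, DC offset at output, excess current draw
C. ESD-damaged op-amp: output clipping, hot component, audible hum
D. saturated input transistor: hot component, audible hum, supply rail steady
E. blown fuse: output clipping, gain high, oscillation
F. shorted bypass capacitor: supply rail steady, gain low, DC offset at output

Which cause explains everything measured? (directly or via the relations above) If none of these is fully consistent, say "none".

For each candidate, compare predicted effects to what was observed:
(A) wrong-value bias resistor — does not account for output clipping
(B) cold solder joint on Q1 — does not account for audible hum, hot component, output clipping
(C) ESD-damaged op-amp — DC offset at output miss; excess current draw miss; audible hum match; hot component match; output clipping match
(D) saturated input transistor — does not account for DC offset at output, excess current draw, output clipping
(E) blown fuse — DC offset at output miss; excess current draw miss; audible hum miss; hot component miss; output clipping match
(F) shorted bypass capacitor — DC offset at output match; excess current draw miss; audible hum miss; hot component miss; output clipping miss
Every candidate fails on at least one observation.

none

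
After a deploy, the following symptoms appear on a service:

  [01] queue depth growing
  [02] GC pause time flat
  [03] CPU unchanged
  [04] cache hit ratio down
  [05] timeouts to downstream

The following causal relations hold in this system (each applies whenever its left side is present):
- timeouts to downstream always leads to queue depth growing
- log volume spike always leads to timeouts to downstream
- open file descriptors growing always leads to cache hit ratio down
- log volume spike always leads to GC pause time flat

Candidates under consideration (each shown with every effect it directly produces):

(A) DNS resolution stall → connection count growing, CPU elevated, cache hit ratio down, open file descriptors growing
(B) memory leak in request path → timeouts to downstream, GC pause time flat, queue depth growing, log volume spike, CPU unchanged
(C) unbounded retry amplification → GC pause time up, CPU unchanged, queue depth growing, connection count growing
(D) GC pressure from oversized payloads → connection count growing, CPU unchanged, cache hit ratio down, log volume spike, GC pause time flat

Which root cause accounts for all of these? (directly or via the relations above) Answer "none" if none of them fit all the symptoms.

D

Testing each hypothesis:
(A) DNS resolution stall — queue depth growing NO; GC pause time flat NO; CPU unchanged NO; cache hit ratio down yes; timeouts to downstream NO
(B) memory leak in request path — does not account for cache hit ratio down
(C) unbounded retry amplification — fails on GC pause time flat, cache hit ratio down, timeouts to downstream (predicts GC pause time up, not GC pause time flat)
(D) GC pressure from oversized payloads — queue depth growing yes (via log volume spike → timeouts to downstream → queue depth growing); GC pause time flat yes; CPU unchanged yes; cache hit ratio down yes; timeouts to downstream yes (via log volume spike → timeouts to downstream)
(D) alone accounts for all the evidence.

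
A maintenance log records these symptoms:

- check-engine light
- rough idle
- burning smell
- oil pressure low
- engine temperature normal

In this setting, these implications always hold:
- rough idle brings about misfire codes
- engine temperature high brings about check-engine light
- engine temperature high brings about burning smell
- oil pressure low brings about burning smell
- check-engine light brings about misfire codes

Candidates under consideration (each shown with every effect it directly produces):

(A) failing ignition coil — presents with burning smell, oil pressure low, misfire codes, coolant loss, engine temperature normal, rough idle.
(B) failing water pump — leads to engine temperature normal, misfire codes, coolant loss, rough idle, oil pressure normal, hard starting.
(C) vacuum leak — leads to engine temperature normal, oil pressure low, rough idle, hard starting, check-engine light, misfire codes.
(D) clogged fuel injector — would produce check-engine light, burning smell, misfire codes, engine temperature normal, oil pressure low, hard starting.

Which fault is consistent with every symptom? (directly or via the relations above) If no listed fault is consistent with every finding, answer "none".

Per-candidate check:
(A) failing ignition coil — does not account for check-engine light
(B) failing water pump — fails on check-engine light, burning smell, oil pressure low (predicts oil pressure normal, not oil pressure low)
(C) vacuum leak — check-engine light +; rough idle +; burning smell + (via oil pressure low → burning smell); oil pressure low +; engine temperature normal +
(D) clogged fuel injector — check-engine light +; rough idle -; burning smell +; oil pressure low +; engine temperature normal +
(C) alone accounts for all the evidence.

C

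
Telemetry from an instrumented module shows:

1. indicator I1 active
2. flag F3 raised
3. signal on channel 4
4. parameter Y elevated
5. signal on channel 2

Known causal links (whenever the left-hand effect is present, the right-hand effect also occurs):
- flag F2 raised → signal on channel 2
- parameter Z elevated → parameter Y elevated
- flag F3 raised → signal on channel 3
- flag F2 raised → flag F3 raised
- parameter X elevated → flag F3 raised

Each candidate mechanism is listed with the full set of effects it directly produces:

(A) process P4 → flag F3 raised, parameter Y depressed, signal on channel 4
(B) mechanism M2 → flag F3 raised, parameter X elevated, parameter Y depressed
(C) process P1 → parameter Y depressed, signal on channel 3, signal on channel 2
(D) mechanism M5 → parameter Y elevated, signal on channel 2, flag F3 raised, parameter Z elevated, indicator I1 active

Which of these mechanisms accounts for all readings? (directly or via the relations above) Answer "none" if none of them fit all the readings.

none

For each candidate, compare predicted effects to what was observed:
(A) process P4 — indicator I1 active ✗; flag F3 raised ✓; signal on channel 4 ✓; parameter Y elevated ✗; signal on channel 2 ✗
(B) mechanism M2 — indicator I1 active ✗; flag F3 raised ✓; signal on channel 4 ✗; parameter Y elevated ✗; signal on channel 2 ✗
(C) process P1 — fails on indicator I1 active, flag F3 raised, signal on channel 4, parameter Y elevated (predicts parameter Y depressed, not parameter Y elevated)
(D) mechanism M5 — does not account for signal on channel 4
None of the listed candidates fits everything.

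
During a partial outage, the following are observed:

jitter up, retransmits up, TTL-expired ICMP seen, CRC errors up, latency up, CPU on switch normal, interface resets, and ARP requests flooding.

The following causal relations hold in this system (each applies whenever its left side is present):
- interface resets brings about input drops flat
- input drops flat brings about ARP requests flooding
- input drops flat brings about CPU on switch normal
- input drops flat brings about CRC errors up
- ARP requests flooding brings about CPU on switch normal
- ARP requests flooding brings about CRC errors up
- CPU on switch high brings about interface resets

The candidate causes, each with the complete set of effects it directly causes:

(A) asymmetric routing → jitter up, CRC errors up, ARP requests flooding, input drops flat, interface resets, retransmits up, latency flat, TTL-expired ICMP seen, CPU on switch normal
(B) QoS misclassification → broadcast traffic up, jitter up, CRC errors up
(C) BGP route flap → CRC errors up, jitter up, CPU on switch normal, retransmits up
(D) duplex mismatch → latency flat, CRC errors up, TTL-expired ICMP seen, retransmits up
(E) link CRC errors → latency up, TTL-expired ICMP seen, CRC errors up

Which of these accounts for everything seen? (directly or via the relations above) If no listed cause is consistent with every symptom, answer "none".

For each candidate, compare predicted effects to what was observed:
(A) asymmetric routing — jitter up ✓; retransmits up ✓; TTL-expired ICMP seen ✓; CRC errors up ✓; latency up ✗; CPU on switch normal ✓; interface resets ✓; ARP requests flooding ✓
(B) QoS misclassification — jitter up ✓; retransmits up ✗; TTL-expired ICMP seen ✗; CRC errors up ✓; latency up ✗; CPU on switch normal ✗; interface resets ✗; ARP requests flooding ✗
(C) BGP route flap — does not account for TTL-expired ICMP seen, latency up, interface resets, ARP requests flooding
(D) duplex mismatch — jitter up ✗; retransmits up ✓; TTL-expired ICMP seen ✓; CRC errors up ✓; latency up ✗; CPU on switch normal ✗; interface resets ✗; ARP requests flooding ✗
(E) link CRC errors — does not account for jitter up, retransmits up, CPU on switch normal, interface resets, ARP requests flooding
None of the listed candidates fits everything.

none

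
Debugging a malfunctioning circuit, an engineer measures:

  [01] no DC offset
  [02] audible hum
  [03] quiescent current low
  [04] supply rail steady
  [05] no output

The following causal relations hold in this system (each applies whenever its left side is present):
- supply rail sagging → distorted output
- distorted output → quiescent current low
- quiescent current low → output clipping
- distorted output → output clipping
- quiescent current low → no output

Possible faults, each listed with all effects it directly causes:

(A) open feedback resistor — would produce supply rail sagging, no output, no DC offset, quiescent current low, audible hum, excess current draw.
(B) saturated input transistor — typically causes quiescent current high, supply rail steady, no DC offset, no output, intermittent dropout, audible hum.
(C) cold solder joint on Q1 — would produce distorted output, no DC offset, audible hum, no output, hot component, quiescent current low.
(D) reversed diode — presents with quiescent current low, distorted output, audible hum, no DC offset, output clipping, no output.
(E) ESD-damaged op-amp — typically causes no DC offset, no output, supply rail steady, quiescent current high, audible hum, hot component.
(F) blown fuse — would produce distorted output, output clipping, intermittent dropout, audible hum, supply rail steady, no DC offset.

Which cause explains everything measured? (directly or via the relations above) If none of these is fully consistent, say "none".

F

Checking each candidate against the observations:
(A) open feedback resistor — fails on supply rail steady (predicts supply rail sagging, not supply rail steady)
(B) saturated input transistor — no DC offset +; audible hum +; quiescent current low -; supply rail steady +; no output +
(C) cold solder joint on Q1 — no DC offset +; audible hum +; quiescent current low +; supply rail steady -; no output +
(D) reversed diode — does not account for supply rail steady
(E) ESD-damaged op-amp — fails on quiescent current low (predicts quiescent current high, not quiescent current low)
(F) blown fuse — accounts for every observation (quiescent current low by distorted output → quiescent current low)
Only (F) is consistent with every observation.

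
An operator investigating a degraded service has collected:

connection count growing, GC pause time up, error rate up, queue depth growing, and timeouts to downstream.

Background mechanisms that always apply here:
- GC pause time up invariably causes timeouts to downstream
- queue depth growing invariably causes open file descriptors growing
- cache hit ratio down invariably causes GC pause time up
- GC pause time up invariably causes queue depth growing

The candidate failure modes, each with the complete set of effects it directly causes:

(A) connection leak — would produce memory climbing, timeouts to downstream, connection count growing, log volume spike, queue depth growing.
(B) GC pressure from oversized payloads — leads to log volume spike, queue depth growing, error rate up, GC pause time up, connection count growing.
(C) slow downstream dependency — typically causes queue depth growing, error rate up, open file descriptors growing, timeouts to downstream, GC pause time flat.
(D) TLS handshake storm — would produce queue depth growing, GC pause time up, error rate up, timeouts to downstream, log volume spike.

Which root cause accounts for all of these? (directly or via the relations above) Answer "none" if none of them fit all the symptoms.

For each candidate, compare predicted effects to what was observed:
(A) connection leak — does not account for GC pause time up, error rate up
(B) GC pressure from oversized payloads — accounts for every observation (timeouts to downstream via GC pause time up → timeouts to downstream)
(C) slow downstream dependency — connection count growing miss; GC pause time up miss; error rate up match; queue depth growing match; timeouts to downstream match
(D) TLS handshake storm — does not account for connection count growing
Only (B) is consistent with every observation.

B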